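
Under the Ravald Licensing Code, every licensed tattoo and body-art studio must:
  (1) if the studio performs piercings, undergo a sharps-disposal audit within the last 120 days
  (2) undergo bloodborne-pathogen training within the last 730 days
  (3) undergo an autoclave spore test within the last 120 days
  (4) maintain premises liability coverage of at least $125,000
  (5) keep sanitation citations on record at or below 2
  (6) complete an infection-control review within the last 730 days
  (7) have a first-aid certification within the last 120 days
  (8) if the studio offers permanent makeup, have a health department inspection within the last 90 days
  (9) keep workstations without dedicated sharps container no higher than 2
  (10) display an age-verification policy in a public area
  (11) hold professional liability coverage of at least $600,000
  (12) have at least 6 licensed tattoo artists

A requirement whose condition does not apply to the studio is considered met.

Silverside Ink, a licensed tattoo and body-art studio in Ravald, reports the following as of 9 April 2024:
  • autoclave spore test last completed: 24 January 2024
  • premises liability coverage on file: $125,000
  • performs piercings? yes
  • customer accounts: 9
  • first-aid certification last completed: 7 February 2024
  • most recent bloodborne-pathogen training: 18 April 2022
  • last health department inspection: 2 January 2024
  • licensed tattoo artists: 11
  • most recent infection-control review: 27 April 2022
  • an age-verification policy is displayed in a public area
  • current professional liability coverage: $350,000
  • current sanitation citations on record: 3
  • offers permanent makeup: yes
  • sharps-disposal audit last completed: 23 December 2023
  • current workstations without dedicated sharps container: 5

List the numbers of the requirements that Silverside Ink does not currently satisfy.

5, 8, 9, 11

1. condition 'performs piercings' holds; sharps-disposal audit 108 days ago vs limit 120 → met
2. bloodborne-pathogen training 722 days ago vs limit 730 → met
3. autoclave spore test 76 days ago vs limit 120 → met
4. premises liability coverage $125,000 ≥ $125,000 → met
5. sanitation citations on record 3 > 2 → not met
6. infection-control review 713 days ago vs limit 730 → met
7. first-aid certification 62 days ago vs limit 120 → met
8. condition 'offers permanent makeup' holds; health department inspection 98 days ago vs limit 90 → not met
9. workstations without dedicated sharps container 5 > 2 → not met
10. age-verification policy present → met
11. professional liability coverage $350,000 < $600,000 → not met
12. licensed tattoo artists 11 ≥ 6 → met
Not met: 5, 8, 9, 11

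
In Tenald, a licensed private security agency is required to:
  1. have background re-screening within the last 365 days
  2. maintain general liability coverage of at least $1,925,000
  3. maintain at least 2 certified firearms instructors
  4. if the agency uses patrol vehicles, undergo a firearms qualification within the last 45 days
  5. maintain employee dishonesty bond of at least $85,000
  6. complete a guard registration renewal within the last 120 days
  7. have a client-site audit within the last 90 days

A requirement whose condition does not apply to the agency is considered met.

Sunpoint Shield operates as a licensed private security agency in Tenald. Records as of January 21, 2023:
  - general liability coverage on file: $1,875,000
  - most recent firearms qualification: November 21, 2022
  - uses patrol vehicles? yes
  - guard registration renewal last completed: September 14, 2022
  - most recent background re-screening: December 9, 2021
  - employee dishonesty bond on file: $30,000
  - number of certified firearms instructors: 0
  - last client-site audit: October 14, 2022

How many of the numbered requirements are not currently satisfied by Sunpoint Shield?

7

1. background re-screening 408 days ago vs limit 365 → not met
2. general liability coverage $1,875,000 < $1,925,000 → not met
3. certified firearms instructors 0 < 2 → not met
4. condition 'uses patrol vehicles' holds; firearms qualification 61 days ago vs limit 45 → not met
5. employee dishonesty bond $30,000 < $85,000 → not met
6. guard registration renewal 129 days ago vs limit 120 → not met
7. client-site audit 99 days ago vs limit 90 → not met
Not met: 7 of 7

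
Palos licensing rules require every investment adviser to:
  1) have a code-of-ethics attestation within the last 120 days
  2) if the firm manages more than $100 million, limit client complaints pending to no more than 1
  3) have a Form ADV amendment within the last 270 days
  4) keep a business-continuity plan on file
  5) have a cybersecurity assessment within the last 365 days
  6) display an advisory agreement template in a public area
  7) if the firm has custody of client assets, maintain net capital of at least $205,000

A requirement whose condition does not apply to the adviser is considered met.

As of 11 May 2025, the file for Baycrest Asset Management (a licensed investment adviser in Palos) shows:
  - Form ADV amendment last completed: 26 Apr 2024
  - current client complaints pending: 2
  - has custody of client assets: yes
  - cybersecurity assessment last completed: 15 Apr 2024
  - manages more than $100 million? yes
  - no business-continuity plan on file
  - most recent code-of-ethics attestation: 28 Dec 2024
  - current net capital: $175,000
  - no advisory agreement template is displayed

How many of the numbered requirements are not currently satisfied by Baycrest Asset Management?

1. code-of-ethics attestation 134 days ago vs limit 120 → not met
2. condition 'manages more than $100 million' holds; client complaints pending 2 > 1 → not met
3. Form ADV amendment 380 days ago vs limit 270 → not met
4. business-continuity plan absent → not met
5. cybersecurity assessment 391 days ago vs limit 365 → not met
6. advisory agreement template absent → not met
7. condition 'has custody of client assets' holds; net capital $175,000 < $205,000 → not met
Not met: 7 of 7

7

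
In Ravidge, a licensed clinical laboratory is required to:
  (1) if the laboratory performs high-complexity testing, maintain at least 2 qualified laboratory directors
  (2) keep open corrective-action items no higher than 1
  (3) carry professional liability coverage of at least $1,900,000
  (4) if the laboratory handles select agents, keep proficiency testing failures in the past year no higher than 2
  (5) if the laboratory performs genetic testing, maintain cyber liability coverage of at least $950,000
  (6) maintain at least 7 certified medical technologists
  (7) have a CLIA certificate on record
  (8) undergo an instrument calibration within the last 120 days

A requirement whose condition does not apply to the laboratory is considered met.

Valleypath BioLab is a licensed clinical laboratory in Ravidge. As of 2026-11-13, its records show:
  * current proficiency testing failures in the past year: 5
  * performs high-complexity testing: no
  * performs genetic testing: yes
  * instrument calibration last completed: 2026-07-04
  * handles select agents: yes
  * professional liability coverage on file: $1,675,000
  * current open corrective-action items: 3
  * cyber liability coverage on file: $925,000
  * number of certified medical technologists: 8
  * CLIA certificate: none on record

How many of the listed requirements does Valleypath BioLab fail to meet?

1. condition 'performs high-complexity testing' does not hold → requirement n/a → met
2. open corrective-action items 3 > 1 → not met
3. professional liability coverage $1,675,000 < $1,900,000 → not met
4. condition 'handles select agents' holds; proficiency testing failures in the past year 5 > 2 → not met
5. condition 'performs genetic testing' holds; cyber liability coverage $925,000 < $950,000 → not met
6. certified medical technologists 8 ≥ 7 → met
7. CLIA certificate absent → not met
8. instrument calibration 132 days ago vs limit 120 → not met
Not met: 6 of 8

6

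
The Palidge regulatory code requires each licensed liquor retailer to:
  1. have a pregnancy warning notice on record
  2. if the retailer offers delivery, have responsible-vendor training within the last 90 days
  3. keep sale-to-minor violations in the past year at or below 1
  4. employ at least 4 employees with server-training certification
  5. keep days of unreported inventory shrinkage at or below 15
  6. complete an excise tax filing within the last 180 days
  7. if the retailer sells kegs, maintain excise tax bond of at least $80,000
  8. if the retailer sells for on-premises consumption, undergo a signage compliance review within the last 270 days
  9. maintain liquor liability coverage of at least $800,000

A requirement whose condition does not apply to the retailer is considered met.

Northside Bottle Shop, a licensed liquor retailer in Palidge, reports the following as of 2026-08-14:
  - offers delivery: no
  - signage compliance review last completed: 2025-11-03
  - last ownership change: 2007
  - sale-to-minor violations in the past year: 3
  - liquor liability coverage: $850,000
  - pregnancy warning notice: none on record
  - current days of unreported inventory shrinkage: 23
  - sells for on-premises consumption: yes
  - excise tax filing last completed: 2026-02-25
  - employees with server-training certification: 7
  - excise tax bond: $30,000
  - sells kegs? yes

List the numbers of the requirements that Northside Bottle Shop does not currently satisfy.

1. pregnancy warning notice absent → not met
2. condition 'offers delivery' does not hold → requirement n/a → met
3. sale-to-minor violations in the past year 3 > 1 → not met
4. employees with server-training certification 7 ≥ 4 → met
5. days of unreported inventory shrinkage 23 > 15 → not met
6. excise tax filing 170 days ago vs limit 180 → met
7. condition 'sells kegs' holds; excise tax bond $30,000 < $80,000 → not met
8. condition 'sells for on-premises consumption' holds; signage compliance review 284 days ago vs limit 270 → not met
9. liquor liability coverage $850,000 ≥ $800,000 → met
Not met: 1, 3, 5, 7, 8

1, 3, 5, 7, 8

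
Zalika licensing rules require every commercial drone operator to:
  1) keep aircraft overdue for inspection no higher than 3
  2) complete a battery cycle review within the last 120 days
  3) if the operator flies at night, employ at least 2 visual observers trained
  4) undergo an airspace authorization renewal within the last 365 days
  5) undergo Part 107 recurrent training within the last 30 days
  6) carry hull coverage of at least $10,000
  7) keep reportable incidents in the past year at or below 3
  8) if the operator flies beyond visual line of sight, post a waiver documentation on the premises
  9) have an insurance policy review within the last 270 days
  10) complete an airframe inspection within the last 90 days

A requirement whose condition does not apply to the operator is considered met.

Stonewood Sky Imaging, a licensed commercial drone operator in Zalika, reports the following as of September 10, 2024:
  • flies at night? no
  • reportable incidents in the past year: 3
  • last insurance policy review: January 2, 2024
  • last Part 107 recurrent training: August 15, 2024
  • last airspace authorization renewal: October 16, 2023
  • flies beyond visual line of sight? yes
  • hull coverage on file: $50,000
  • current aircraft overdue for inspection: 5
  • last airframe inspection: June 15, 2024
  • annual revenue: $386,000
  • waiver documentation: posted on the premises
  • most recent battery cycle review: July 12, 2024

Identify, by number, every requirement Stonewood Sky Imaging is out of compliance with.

1. aircraft overdue for inspection 5 > 3 → not met
2. battery cycle review 60 days ago vs limit 120 → met
3. condition 'flies at night' does not hold → requirement n/a → met
4. airspace authorization renewal 330 days ago vs limit 365 → met
5. Part 107 recurrent training 26 days ago vs limit 30 → met
6. hull coverage $50,000 ≥ $10,000 → met
7. reportable incidents in the past year 3 ≤ 3 → met
8. condition 'flies beyond visual line of sight' holds; waiver documentation present → met
9. insurance policy review 252 days ago vs limit 270 → met
10. airframe inspection 87 days ago vs limit 90 → met
Not met: 1

1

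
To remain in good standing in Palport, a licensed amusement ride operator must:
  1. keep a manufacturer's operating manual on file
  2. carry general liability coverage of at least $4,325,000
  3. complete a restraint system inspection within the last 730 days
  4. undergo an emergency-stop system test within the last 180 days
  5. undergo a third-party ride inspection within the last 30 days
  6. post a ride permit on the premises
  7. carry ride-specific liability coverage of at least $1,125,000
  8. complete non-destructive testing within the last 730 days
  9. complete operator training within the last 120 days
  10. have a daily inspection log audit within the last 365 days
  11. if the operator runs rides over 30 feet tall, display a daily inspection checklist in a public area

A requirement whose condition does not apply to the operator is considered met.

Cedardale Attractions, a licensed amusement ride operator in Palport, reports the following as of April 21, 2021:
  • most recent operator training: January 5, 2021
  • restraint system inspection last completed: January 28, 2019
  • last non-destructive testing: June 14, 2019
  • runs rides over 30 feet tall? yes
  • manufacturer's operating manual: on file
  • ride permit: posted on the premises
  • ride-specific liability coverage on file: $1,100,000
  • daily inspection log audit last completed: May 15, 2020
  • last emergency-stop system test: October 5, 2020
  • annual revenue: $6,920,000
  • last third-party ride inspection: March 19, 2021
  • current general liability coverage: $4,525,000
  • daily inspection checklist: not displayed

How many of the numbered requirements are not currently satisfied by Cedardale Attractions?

5

1. manufacturer's operating manual present → met
2. general liability coverage $4,525,000 ≥ $4,325,000 → met
3. restraint system inspection 814 days ago vs limit 730 → not met
4. emergency-stop system test 198 days ago vs limit 180 → not met
5. third-party ride inspection 33 days ago vs limit 30 → not met
6. ride permit present → met
7. ride-specific liability coverage $1,100,000 < $1,125,000 → not met
8. non-destructive testing 677 days ago vs limit 730 → met
9. operator training 106 days ago vs limit 120 → met
10. daily inspection log audit 341 days ago vs limit 365 → met
11. condition 'runs rides over 30 feet tall' holds; daily inspection checklist absent → not met
Not met: 5 of 11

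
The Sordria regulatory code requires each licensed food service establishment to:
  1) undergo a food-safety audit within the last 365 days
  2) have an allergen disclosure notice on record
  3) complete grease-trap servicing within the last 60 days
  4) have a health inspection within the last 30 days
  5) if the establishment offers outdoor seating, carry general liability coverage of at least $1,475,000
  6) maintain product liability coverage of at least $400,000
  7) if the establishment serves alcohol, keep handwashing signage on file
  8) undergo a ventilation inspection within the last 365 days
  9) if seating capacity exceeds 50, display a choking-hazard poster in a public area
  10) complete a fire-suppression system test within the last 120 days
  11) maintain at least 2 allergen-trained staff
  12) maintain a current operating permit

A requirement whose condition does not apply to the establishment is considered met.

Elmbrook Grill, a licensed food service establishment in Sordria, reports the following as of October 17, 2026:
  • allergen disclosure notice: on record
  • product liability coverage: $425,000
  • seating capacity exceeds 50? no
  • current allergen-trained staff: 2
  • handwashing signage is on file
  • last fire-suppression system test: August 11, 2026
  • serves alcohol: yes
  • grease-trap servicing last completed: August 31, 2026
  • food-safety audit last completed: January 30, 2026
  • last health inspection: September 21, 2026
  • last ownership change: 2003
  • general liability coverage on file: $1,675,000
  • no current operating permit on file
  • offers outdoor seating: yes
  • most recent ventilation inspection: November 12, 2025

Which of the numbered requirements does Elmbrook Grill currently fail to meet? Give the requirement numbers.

1. food-safety audit 260 days ago vs limit 365 → met
2. allergen disclosure notice present → met
3. grease-trap servicing 47 days ago vs limit 60 → met
4. health inspection 26 days ago vs limit 30 → met
5. condition 'offers outdoor seating' holds; general liability coverage $1,675,000 ≥ $1,475,000 → met
6. product liability coverage $425,000 ≥ $400,000 → met
7. condition 'serves alcohol' holds; handwashing signage present → met
8. ventilation inspection 339 days ago vs limit 365 → met
9. condition 'seating capacity exceeds 50' does not hold → requirement n/a → met
10. fire-suppression system test 67 days ago vs limit 120 → met
11. allergen-trained staff 2 ≥ 2 → met
12. current operating permit absent → not met
Not met: 12

12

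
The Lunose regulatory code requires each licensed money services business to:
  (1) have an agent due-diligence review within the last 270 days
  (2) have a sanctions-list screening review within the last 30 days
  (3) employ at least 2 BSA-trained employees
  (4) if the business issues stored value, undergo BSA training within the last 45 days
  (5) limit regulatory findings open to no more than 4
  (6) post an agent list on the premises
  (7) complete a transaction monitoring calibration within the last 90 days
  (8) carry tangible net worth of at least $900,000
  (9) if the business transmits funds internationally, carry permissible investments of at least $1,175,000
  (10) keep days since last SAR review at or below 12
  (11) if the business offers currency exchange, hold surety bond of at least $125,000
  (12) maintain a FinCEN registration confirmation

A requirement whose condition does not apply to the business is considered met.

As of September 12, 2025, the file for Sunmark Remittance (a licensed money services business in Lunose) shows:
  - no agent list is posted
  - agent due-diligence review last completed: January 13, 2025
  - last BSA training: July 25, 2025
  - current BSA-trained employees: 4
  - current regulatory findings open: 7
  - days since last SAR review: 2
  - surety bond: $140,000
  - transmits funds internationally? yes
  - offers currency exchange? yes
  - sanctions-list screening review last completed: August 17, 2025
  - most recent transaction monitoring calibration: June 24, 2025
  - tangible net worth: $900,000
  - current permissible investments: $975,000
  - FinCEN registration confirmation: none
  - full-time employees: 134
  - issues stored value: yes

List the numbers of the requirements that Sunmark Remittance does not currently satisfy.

1. agent due-diligence review 242 days ago vs limit 270 → met
2. sanctions-list screening review 26 days ago vs limit 30 → met
3. BSA-trained employees 4 ≥ 2 → met
4. condition 'issues stored value' holds; BSA training 49 days ago vs limit 45 → not met
5. regulatory findings open 7 > 4 → not met
6. agent list absent → not met
7. transaction monitoring calibration 80 days ago vs limit 90 → met
8. tangible net worth $900,000 ≥ $900,000 → met
9. condition 'transmits funds internationally' holds; permissible investments $975,000 < $1,175,000 → not met
10. days since last SAR review 2 ≤ 12 → met
11. condition 'offers currency exchange' holds; surety bond $140,000 ≥ $125,000 → met
12. FinCEN registration confirmation absent → not met
Not met: 4, 5, 6, 9, 12

4, 5, 6, 9, 12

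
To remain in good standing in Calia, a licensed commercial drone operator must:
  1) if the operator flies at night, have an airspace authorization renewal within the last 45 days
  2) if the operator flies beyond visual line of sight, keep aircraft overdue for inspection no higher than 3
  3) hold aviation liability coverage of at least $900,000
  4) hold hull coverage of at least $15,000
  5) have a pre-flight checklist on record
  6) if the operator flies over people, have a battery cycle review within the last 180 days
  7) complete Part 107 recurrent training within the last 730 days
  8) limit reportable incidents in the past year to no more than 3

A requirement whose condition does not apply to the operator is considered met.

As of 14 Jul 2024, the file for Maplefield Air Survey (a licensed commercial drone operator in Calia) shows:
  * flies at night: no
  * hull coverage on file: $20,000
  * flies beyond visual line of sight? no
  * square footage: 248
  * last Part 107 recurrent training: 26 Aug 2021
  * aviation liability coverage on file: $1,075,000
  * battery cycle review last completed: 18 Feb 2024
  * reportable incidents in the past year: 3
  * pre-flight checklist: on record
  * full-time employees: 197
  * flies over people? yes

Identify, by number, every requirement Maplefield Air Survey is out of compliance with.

1. condition 'flies at night' does not hold → requirement n/a → met
2. condition 'flies beyond visual line of sight' does not hold → requirement n/a → met
3. aviation liability coverage $1,075,000 ≥ $900,000 → met
4. hull coverage $20,000 ≥ $15,000 → met
5. pre-flight checklist present → met
6. condition 'flies over people' holds; battery cycle review 147 days ago vs limit 180 → met
7. Part 107 recurrent training 1053 days ago vs limit 730 → not met
8. reportable incidents in the past year 3 ≤ 3 → met
Not met: 7

7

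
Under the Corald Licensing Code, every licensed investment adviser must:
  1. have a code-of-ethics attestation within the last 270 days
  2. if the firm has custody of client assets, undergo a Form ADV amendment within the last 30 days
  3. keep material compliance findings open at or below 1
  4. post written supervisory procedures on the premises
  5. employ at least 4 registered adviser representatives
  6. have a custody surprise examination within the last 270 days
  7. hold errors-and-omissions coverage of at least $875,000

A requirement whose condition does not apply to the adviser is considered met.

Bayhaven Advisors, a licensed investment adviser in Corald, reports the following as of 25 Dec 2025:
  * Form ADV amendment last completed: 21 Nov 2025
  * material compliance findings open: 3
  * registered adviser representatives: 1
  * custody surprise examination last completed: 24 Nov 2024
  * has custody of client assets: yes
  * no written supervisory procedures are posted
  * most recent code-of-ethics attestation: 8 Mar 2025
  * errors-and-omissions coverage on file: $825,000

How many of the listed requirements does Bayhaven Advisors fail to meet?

7

1. code-of-ethics attestation 292 days ago vs limit 270 → not met
2. condition 'has custody of client assets' holds; Form ADV amendment 34 days ago vs limit 30 → not met
3. material compliance findings open 3 > 1 → not met
4. written supervisory procedures absent → not met
5. registered adviser representatives 1 < 4 → not met
6. custody surprise examination 396 days ago vs limit 270 → not met
7. errors-and-omissions coverage $825,000 < $875,000 → not met
Not met: 7 of 7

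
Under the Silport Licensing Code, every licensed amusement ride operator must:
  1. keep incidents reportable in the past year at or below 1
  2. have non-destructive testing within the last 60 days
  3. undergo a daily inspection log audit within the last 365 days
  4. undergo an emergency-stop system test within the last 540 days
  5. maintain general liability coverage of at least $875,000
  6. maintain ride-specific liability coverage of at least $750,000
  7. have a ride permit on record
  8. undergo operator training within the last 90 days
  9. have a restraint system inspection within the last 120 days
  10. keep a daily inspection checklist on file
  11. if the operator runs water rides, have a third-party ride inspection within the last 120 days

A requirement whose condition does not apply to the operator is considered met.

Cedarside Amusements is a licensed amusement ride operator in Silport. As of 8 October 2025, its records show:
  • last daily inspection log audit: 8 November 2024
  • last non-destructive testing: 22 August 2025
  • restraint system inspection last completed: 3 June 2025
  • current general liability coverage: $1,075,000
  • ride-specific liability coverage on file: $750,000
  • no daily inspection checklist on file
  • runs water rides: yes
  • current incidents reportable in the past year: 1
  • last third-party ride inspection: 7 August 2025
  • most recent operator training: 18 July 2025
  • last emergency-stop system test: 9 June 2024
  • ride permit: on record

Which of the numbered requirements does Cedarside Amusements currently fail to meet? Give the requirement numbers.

1. incidents reportable in the past year 1 ≤ 1 → met
2. non-destructive testing 47 days ago vs limit 60 → met
3. daily inspection log audit 334 days ago vs limit 365 → met
4. emergency-stop system test 486 days ago vs limit 540 → met
5. general liability coverage $1,075,000 ≥ $875,000 → met
6. ride-specific liability coverage $750,000 ≥ $750,000 → met
7. ride permit present → met
8. operator training 82 days ago vs limit 90 → met
9. restraint system inspection 127 days ago vs limit 120 → not met
10. daily inspection checklist absent → not met
11. condition 'runs water rides' holds; third-party ride inspection 62 days ago vs limit 120 → met
Not met: 9, 10

9, 10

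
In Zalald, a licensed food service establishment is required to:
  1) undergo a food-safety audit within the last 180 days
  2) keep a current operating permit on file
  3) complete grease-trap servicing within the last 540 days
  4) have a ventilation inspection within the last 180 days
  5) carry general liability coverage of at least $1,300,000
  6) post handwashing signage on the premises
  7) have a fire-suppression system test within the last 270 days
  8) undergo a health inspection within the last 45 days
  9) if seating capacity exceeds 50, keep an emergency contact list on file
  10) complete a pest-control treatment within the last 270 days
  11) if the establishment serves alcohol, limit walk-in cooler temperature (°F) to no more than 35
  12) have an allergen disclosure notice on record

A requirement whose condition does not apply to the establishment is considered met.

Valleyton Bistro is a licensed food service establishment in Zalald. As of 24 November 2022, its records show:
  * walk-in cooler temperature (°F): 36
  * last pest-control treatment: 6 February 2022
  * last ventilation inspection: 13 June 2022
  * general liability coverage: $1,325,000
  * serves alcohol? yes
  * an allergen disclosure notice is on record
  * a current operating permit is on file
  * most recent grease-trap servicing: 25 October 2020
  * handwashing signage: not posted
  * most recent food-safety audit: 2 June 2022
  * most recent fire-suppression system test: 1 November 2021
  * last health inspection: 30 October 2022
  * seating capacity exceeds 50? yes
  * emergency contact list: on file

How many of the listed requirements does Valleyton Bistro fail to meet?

1. food-safety audit 175 days ago vs limit 180 → met
2. current operating permit present → met
3. grease-trap servicing 760 days ago vs limit 540 → not met
4. ventilation inspection 164 days ago vs limit 180 → met
5. general liability coverage $1,325,000 ≥ $1,300,000 → met
6. handwashing signage absent → not met
7. fire-suppression system test 388 days ago vs limit 270 → not met
8. health inspection 25 days ago vs limit 45 → met
9. condition 'seating capacity exceeds 50' holds; emergency contact list present → met
10. pest-control treatment 291 days ago vs limit 270 → not met
11. condition 'serves alcohol' holds; walk-in cooler temperature (°F) 36 > 35 → not met
12. allergen disclosure notice present → met
Not met: 5 of 12

5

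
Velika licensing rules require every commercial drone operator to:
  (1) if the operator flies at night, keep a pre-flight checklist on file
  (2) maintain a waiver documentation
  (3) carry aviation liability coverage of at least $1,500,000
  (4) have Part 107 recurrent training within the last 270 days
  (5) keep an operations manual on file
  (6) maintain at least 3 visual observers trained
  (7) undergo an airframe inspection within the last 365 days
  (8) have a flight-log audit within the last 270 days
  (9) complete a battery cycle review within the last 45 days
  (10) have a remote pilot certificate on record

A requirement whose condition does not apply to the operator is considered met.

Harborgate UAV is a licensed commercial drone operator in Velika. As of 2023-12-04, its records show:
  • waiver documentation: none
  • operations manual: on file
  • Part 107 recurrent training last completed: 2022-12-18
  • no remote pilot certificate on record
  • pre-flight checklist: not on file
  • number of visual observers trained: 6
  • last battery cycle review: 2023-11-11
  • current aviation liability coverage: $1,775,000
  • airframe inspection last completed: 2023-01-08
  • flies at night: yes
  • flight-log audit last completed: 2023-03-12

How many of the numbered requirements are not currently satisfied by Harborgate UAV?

4

1. condition 'flies at night' holds; pre-flight checklist absent → not met
2. waiver documentation absent → not met
3. aviation liability coverage $1,775,000 ≥ $1,500,000 → met
4. Part 107 recurrent training 351 days ago vs limit 270 → not met
5. operations manual present → met
6. visual observers trained 6 ≥ 3 → met
7. airframe inspection 330 days ago vs limit 365 → met
8. flight-log audit 267 days ago vs limit 270 → met
9. battery cycle review 23 days ago vs limit 45 → met
10. remote pilot certificate absent → not met
Not met: 4 of 10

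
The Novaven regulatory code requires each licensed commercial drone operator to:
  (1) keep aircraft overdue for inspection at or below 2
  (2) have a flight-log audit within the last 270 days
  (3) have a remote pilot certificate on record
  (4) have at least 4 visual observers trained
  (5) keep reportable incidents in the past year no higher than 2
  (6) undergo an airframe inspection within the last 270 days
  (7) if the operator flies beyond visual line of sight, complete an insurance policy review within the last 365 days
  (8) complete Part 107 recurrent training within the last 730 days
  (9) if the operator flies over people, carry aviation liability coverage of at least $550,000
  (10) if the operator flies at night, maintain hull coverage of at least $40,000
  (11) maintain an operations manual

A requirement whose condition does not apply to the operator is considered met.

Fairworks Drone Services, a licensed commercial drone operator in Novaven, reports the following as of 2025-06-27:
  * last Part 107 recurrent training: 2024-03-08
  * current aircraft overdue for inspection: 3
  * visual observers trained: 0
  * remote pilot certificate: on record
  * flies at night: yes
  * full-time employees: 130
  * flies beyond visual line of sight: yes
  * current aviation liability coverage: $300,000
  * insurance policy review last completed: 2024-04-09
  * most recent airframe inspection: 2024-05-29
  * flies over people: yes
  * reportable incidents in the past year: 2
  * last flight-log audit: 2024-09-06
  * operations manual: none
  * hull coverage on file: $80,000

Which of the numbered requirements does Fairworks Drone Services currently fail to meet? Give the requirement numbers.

1, 2, 4, 6, 7, 9, 11

1. aircraft overdue for inspection 3 > 2 → not met
2. flight-log audit 294 days ago vs limit 270 → not met
3. remote pilot certificate present → met
4. visual observers trained 0 < 4 → not met
5. reportable incidents in the past year 2 ≤ 2 → met
6. airframe inspection 394 days ago vs limit 270 → not met
7. condition 'flies beyond visual line of sight' holds; insurance policy review 444 days ago vs limit 365 → not met
8. Part 107 recurrent training 476 days ago vs limit 730 → met
9. condition 'flies over people' holds; aviation liability coverage $300,000 < $550,000 → not met
10. condition 'flies at night' holds; hull coverage $80,000 ≥ $40,000 → met
11. operations manual absent → not met
Not met: 1, 2, 4, 6, 7, 9, 11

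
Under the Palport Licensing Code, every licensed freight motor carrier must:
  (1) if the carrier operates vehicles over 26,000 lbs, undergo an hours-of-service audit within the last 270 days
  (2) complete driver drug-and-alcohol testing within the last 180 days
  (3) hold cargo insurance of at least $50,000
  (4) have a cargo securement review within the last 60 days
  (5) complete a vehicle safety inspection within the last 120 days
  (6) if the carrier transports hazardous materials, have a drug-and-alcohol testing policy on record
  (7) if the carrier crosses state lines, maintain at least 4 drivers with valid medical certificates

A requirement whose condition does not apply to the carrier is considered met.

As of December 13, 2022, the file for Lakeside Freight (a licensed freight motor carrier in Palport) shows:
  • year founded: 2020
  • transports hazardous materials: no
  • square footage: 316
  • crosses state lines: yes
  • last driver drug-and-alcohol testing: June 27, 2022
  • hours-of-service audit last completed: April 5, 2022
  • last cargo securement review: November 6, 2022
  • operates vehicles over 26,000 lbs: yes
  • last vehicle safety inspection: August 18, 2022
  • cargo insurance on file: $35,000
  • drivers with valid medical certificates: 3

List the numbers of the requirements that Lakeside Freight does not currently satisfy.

1. condition 'operates vehicles over 26,000 lbs' holds; hours-of-service audit 252 days ago vs limit 270 → met
2. driver drug-and-alcohol testing 169 days ago vs limit 180 → met
3. cargo insurance $35,000 < $50,000 → not met
4. cargo securement review 37 days ago vs limit 60 → met
5. vehicle safety inspection 117 days ago vs limit 120 → met
6. condition 'transports hazardous materials' does not hold → requirement n/a → met
7. condition 'crosses state lines' holds; drivers with valid medical certificates 3 < 4 → not met
Not met: 3, 7

3, 7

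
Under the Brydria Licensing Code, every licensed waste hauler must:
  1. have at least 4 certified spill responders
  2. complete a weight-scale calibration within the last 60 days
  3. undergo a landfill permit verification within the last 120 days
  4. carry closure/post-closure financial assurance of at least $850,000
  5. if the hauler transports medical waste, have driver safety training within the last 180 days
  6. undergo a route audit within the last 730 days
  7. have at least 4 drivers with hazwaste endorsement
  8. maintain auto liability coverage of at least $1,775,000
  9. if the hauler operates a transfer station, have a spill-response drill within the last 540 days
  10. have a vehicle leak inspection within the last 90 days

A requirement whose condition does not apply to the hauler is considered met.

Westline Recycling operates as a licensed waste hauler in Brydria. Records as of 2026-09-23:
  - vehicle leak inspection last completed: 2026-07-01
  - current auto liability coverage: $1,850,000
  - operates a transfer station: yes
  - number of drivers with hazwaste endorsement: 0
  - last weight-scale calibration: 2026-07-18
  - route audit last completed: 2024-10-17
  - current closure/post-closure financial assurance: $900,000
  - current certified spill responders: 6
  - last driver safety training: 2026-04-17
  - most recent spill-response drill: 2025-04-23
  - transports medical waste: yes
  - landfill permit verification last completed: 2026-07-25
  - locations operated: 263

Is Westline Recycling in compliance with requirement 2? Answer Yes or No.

No

2. weight-scale calibration 67 days ago vs limit 60 → not met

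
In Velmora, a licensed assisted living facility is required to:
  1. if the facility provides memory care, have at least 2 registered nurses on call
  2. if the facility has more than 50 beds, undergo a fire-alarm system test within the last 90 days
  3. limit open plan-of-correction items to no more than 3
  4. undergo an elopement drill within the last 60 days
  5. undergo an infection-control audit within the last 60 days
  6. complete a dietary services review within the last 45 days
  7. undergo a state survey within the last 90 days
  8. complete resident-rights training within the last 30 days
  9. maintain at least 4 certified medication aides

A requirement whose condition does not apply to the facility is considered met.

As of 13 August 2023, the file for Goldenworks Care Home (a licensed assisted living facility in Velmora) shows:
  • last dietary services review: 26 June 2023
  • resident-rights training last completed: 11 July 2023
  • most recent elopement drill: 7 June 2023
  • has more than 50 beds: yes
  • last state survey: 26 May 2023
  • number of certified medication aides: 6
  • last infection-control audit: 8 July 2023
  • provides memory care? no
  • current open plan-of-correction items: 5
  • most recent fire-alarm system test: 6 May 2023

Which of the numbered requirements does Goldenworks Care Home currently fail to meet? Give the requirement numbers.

2, 3, 4, 6, 8

1. condition 'provides memory care' does not hold → requirement n/a → met
2. condition 'has more than 50 beds' holds; fire-alarm system test 99 days ago vs limit 90 → not met
3. open plan-of-correction items 5 > 3 → not met
4. elopement drill 67 days ago vs limit 60 → not met
5. infection-control audit 36 days ago vs limit 60 → met
6. dietary services review 48 days ago vs limit 45 → not met
7. state survey 79 days ago vs limit 90 → met
8. resident-rights training 33 days ago vs limit 30 → not met
9. certified medication aides 6 ≥ 4 → met
Not met: 2, 3, 4, 6, 8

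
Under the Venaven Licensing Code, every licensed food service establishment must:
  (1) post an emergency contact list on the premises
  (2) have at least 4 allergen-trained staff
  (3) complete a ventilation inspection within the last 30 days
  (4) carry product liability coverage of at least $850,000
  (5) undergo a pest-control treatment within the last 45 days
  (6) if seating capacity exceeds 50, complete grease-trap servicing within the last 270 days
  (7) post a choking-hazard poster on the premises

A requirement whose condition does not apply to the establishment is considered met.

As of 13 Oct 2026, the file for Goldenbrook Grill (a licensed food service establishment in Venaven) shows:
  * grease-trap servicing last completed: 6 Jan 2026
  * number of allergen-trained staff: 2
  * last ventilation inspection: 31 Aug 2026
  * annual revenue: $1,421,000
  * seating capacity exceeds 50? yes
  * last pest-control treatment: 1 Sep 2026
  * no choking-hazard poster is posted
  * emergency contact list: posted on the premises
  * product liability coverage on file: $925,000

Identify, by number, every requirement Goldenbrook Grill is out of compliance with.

1. emergency contact list present → met
2. allergen-trained staff 2 < 4 → not met
3. ventilation inspection 43 days ago vs limit 30 → not met
4. product liability coverage $925,000 ≥ $850,000 → met
5. pest-control treatment 42 days ago vs limit 45 → met
6. condition 'seating capacity exceeds 50' holds; grease-trap servicing 280 days ago vs limit 270 → not met
7. choking-hazard poster absent → not met
Not met: 2, 3, 6, 7

2, 3, 6, 7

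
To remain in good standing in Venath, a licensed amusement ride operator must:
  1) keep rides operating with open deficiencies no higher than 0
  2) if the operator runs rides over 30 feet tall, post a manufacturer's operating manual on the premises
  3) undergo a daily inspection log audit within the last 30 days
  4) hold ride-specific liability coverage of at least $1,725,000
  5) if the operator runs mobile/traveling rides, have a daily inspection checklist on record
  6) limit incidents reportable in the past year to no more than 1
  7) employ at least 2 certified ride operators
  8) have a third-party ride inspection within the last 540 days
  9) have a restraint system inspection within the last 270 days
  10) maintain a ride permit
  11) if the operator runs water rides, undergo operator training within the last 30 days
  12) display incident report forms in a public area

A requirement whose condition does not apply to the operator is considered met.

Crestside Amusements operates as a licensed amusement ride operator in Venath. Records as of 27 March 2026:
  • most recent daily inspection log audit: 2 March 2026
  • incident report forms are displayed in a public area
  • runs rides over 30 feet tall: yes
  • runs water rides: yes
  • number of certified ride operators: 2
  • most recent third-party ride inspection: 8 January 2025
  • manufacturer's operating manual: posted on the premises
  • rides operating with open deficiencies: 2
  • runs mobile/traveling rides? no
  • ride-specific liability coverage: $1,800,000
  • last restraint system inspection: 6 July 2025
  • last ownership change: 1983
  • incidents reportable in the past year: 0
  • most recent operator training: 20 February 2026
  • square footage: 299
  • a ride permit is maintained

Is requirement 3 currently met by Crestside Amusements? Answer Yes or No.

Yes

3. daily inspection log audit 25 days ago vs limit 30 → met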